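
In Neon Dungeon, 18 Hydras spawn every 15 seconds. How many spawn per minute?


Spawns per minute = count * (60 / interval)
= 18 * (60 / 15)
= 18 * 4.0
= 72.0

72.0 per minute


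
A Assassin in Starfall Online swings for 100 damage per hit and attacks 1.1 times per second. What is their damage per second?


DPS = damage * attack_speed
= 100 * 1.1
= 110.0

110.0 DPS


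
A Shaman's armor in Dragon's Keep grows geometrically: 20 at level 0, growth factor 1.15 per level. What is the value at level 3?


value = base * growth^level
= 20 * 1.15^3
= 20 * 1.520875
= 30.42

30.42 armor


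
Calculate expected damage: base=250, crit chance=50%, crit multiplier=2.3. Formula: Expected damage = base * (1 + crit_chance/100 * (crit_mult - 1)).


E[dmg] = base * (1 + crit_chance * (crit_mult - 1))
cc as decimal = 50/100 = 0.5
cm - 1 = 2.3 - 1 = 1.3
Bonus factor = 0.5 * 1.3 = 0.65
Total multiplier = 1 + 0.65 = 1.65
Expected damage = 250 * 1.65 = 412.50

412.50 damage


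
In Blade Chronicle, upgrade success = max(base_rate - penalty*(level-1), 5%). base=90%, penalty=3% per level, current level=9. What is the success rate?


raw_rate = 90 - 3 * (9 - 1)
= 90 - 3 * 8
= 90 - 24
= 66
Apply floor: max(66, 5) = 66%

66%


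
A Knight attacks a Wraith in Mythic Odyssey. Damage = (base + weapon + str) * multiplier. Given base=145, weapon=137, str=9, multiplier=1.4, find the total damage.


Sum base + weapon + str = 145 + 137 + 9 = 291
Multiply by 1.4:
291 * 1.4 = 407.4

407.4 damage


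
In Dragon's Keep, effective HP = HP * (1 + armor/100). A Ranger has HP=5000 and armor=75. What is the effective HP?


EHP = 5000 * (1 + 75/100)
= 5000 * (1 + 0.75)
= 5000 * 1.75
= 8750.0

8750.0 EHP


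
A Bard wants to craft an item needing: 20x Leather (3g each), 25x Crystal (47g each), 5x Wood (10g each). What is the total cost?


Cost breakdown:
  Leather: 20 * 3 = 60
  Crystal: 25 * 47 = 1175
  Wood: 5 * 10 = 50
Total = 60 + 1175 + 50 = 1285

1285 gold


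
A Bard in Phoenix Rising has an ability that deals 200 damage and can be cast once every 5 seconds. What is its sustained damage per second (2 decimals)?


DPS = damage / cooldown
= 200 / 5
= 40.00

40.00 DPS


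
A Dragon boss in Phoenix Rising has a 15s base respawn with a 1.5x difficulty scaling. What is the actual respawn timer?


Respawn time = base * multiplier
= 15 * 1.5
= 22.5 seconds

22.5 seconds


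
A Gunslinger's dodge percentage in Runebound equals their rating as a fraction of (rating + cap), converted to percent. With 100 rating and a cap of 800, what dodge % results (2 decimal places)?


dodge% = 100 / (100 + 800) * 100
= 100 / 900 * 100
= 0.111111 * 100
= 11.11%

11.11%


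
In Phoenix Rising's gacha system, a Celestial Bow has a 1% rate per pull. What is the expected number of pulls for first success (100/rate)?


Expected pulls for a geometric distribution = 1/p = 100 / rate%
= 100 / 1
= 100.0

100.0 pulls


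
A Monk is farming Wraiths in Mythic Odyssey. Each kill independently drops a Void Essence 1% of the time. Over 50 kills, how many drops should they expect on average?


Expected drops = kills * (drop_rate / 100)
= 50 * (1 / 100)
= 50 * 0.01
= 0.5

0.5 drops


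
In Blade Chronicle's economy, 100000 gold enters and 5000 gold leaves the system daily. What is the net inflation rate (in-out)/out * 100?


Net gold = 100000 - 5000 = 95000
Inflation rate = net / sunk * 100 = 95000 / 5000 * 100
= 19.0 * 100
= 1900.00%

1900.00%


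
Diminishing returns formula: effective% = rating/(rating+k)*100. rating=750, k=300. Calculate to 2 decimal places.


effective% = rating / (rating + k) * 100
= 750 / (750 + 300) * 100
= 750 / 1050 * 100
= 0.714286 * 100
= 71.43%

71.43%


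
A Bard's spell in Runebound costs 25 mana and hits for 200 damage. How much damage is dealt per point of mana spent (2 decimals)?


Efficiency = damage / mana
= 200 / 25
= 8.00

8.00 dmg/mana


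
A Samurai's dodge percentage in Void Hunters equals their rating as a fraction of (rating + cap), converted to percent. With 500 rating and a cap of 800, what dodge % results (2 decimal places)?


dodge% = 500 / (500 + 800) * 100
= 500 / 1300 * 100
= 0.384615 * 100
= 38.46%

38.46%


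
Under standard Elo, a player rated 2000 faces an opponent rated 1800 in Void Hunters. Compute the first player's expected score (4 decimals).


Elo expected score: Ea = 1/(1 + 10^((Rb-Ra)/400))
Rb - Ra = 1800 - 2000 = -200
(Rb-Ra)/400 = -200/400 = -0.5
10^-0.5 = 0.316228
Ea = 1/(1 + 0.316228) = 1/1.316228 = 0.7597

0.7597


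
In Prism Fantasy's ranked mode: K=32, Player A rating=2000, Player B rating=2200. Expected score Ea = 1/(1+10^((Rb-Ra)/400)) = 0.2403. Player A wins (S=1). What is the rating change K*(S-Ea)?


Elo update: delta = K * (S - Ea), where S = 1 (wins)
S - Ea = 1 - 0.2403 = 0.7597
Rating change = 32 * 0.7597
= 24.31

24.31 rating points


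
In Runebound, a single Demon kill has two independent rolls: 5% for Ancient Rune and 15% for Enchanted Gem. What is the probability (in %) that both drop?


For independent events, P(both) = P(A) * P(B)
= 5% * 15%
= 75 / 100 %
= 0.75%

0.75%


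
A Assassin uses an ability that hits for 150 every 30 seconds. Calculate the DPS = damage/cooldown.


DPS = damage / cooldown
= 150 / 30
= 5.00

5.00 DPS


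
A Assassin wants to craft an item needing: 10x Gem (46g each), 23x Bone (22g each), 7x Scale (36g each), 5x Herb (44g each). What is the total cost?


Cost breakdown:
  Gem: 10 * 46 = 460
  Bone: 23 * 22 = 506
  Scale: 7 * 36 = 252
  Herb: 5 * 44 = 220
Total = 460 + 506 + 252 + 220 = 1438

1438 gold


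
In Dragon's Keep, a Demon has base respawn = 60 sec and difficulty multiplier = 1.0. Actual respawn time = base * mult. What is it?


Respawn time = base * multiplier
= 60 * 1.0
= 60.0 seconds

60.0 seconds


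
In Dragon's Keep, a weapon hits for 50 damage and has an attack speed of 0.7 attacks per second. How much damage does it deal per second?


DPS = damage * attack_speed
= 50 * 0.7
= 35.0

35.0 DPS


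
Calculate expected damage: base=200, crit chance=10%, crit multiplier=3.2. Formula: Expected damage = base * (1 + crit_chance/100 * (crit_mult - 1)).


E[dmg] = base * (1 + crit_chance * (crit_mult - 1))
cc as decimal = 10/100 = 0.1
cm - 1 = 3.2 - 1 = 2.2
Bonus factor = 0.1 * 2.2 = 0.22
Total multiplier = 1 + 0.22 = 1.22
Expected damage = 200 * 1.22 = 244.00

244.00 damage


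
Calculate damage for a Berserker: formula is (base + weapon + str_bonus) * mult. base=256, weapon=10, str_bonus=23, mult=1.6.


Sum base + weapon + str = 256 + 10 + 23 = 289
Multiply by 1.6:
289 * 1.6 = 462.4

462.4 damage


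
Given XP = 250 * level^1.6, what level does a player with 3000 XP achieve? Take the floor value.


XP = 250 * level^1.6, so level = (XP / 250)^(1/1.6)
= (3000 / 250)^(1/1.6)
= 12.0^0.625
= 4.7259
Floor: level = 4

level 4


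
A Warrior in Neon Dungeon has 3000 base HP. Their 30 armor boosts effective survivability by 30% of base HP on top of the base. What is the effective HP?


EHP = 3000 * (1 + 30/100)
= 3000 * (1 + 0.3)
= 3000 * 1.3
= 3900.0

3900.0 EHP


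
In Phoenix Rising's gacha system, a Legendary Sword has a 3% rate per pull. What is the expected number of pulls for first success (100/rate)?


Expected pulls for a geometric distribution = 1/p = 100 / rate%
= 100 / 3
= 33.33

33.33 pulls


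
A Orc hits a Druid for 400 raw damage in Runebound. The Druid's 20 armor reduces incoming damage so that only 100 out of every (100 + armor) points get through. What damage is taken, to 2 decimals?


actual = 400 * 100 / (100 + 20)
= 400 * 100 / 120
= 40000 / 120
= 333.33

333.33 damage


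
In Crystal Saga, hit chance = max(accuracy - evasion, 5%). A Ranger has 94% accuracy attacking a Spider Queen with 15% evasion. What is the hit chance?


accuracy - evasion = 94 - 15 = 79
Apply floor: max(79, 5) = 79
Hit chance = 79%

79%


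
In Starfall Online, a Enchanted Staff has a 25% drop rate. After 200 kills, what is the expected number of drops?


Expected drops = kills * (drop_rate / 100)
= 200 * (25 / 100)
= 200 * 0.25
= 50.0

50.0 drops


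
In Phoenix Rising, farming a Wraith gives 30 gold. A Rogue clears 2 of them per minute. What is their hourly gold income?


Gold per minute = 30 * 2 = 60
Gold per hour = 60 * 60 = 3600

3600 gold/hour


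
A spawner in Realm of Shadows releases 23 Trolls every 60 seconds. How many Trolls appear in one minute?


Spawns per minute = count * (60 / interval)
= 23 * (60 / 60)
= 23 * 1.0
= 23.0

23.0 per minute


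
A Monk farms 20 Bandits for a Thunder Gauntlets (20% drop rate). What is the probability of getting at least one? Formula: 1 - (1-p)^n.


P(at least one) = 1 - P(none) = 1 - (1-p)^n
p = 20/100 = 0.2
1 - p = 0.8
(1 - p)^20 = 0.8^20 = 0.011529
P(at least one) = 1 - 0.011529 = 0.9885

0.9885


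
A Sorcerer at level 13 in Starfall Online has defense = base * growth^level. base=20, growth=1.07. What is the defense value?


value = base * growth^level
= 20 * 1.07^13
= 20 * 2.409845
= 48.20

48.20 defense


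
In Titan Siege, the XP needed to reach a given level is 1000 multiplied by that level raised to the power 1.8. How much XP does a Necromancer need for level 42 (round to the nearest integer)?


XP = 1000 * level^1.8
Substitute level = 42:
XP = 1000 * 42^1.8
= 1000 * 835.312
= 835312

835312 XP


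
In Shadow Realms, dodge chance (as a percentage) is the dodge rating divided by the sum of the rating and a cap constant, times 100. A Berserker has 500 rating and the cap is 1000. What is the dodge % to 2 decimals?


dodge% = 500 / (500 + 1000) * 100
= 500 / 1500 * 100
= 0.333333 * 100
= 33.33%

33.33%


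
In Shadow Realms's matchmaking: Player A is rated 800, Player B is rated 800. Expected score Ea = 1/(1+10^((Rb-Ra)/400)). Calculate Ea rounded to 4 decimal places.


Elo expected score: Ea = 1/(1 + 10^((Rb-Ra)/400))
Rb - Ra = 800 - 800 = 0
(Rb-Ra)/400 = 0/400 = 0.0
10^0.0 = 1.0
Ea = 1/(1 + 1.0) = 1/2.0 = 0.5000

0.5000


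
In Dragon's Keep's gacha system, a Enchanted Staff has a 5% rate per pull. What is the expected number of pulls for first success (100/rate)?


Expected pulls for a geometric distribution = 1/p = 100 / rate%
= 100 / 5
= 20.0

20.0 pulls


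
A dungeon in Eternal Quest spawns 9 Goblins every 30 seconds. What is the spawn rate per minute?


Spawns per minute = count * (60 / interval)
= 9 * (60 / 30)
= 9 * 2.0
= 18.0

18.0 per minute


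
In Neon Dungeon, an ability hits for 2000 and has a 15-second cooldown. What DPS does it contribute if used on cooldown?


DPS = damage / cooldown
= 2000 / 15
= 133.33

133.33 DPS


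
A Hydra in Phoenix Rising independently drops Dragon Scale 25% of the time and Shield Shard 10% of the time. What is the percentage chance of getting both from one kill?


For independent events, P(both) = P(A) * P(B)
= 25% * 10%
= 250 / 100 %
= 2.5%

2.5%


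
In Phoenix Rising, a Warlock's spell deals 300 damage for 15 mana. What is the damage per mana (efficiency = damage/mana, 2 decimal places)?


Efficiency = damage / mana
= 300 / 15
= 20.00

20.00 dmg/mana


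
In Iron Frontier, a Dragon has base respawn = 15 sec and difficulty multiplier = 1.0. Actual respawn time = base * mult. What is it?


Respawn time = base * multiplier
= 15 * 1.0
= 15.0 seconds

15.0 seconds


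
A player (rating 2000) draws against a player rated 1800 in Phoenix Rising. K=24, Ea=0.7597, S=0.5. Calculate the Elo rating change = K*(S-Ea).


Elo update: delta = K * (S - Ea), where S = 0.5 (draws)
S - Ea = 0.5 - 0.7597 = -0.2597
Rating change = 24 * -0.2597
= -6.23

-6.23 rating points


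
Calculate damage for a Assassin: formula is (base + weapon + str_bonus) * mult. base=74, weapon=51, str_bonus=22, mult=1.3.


Sum base + weapon + str = 74 + 51 + 22 = 147
Multiply by 1.3:
147 * 1.3 = 191.1

191.1 damage


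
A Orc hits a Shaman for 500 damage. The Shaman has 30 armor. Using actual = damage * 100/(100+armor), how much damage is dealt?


actual = 500 * 100 / (100 + 30)
= 500 * 100 / 130
= 50000 / 130
= 384.62

384.62 damage


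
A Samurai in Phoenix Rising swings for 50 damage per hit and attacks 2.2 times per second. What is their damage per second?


DPS = damage * attack_speed
= 50 * 2.2
= 110.0

110.0 DPS


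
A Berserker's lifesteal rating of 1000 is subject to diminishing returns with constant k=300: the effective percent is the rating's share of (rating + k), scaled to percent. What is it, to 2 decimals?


effective% = rating / (rating + k) * 100
= 1000 / (1000 + 300) * 100
= 1000 / 1300 * 100
= 0.769231 * 100
= 76.92%

76.92%


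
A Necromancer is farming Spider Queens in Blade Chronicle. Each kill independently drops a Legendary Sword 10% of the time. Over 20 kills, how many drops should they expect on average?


Expected drops = kills * (drop_rate / 100)
= 20 * (10 / 100)
= 20 * 0.1
= 2.0

2.0 drops


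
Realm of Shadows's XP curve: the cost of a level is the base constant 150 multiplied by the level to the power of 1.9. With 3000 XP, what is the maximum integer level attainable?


XP = 150 * level^1.9, so level = (XP / 150)^(1/1.9)
= (3000 / 150)^(1/1.9)
= 20.0^0.5263
= 4.839
Floor: level = 4

level 4


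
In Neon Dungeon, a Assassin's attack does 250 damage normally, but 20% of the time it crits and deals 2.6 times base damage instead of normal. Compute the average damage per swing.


E[dmg] = base * (1 + crit_chance * (crit_mult - 1))
cc as decimal = 20/100 = 0.2
cm - 1 = 2.6 - 1 = 1.6
Bonus factor = 0.2 * 1.6 = 0.32
Total multiplier = 1 + 0.32 = 1.32
Expected damage = 250 * 1.32 = 330.00

330.00 damage


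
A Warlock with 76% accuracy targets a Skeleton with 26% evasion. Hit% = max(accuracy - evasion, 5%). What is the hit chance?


accuracy - evasion = 76 - 26 = 50
Apply floor: max(50, 5) = 50
Hit chance = 50%

50%


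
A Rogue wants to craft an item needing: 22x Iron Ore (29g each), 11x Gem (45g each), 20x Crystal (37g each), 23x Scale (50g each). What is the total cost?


Cost breakdown:
  Iron Ore: 22 * 29 = 638
  Gem: 11 * 45 = 495
  Crystal: 20 * 37 = 740
  Scale: 23 * 50 = 1150
Total = 638 + 495 + 740 + 1150 = 3023

3023 gold


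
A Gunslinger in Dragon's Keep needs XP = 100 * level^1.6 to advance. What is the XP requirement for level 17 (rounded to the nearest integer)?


XP = 100 * level^1.6
Substitute level = 17:
XP = 100 * 17^1.6
= 100 * 93.0504
= 9305

9305 XP


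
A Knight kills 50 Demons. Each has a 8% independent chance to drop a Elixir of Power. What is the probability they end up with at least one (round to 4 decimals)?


P(at least one) = 1 - P(none) = 1 - (1-p)^n
p = 8/100 = 0.08
1 - p = 0.92
(1 - p)^50 = 0.92^50 = 0.015466
P(at least one) = 1 - 0.015466 = 0.9845

0.9845


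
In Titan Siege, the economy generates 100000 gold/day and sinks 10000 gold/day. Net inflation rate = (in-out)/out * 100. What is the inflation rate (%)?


Net gold = 100000 - 10000 = 90000
Inflation rate = net / sunk * 100 = 90000 / 10000 * 100
= 9.0 * 100
= 900.00%

900.00%


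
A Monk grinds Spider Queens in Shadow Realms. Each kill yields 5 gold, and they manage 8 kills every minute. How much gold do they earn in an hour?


Gold per minute = 5 * 8 = 40
Gold per hour = 40 * 60 = 2400

2400 gold/hour


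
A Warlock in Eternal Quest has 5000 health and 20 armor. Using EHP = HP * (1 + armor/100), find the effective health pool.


EHP = 5000 * (1 + 20/100)
= 5000 * (1 + 0.2)
= 5000 * 1.2
= 6000.0

6000.0 EHP


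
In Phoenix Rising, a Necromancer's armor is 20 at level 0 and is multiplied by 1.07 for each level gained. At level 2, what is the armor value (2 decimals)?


value = base * growth^level
= 20 * 1.07^2
= 20 * 1.1449
= 22.90

22.90 armor


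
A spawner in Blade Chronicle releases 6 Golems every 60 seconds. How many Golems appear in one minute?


Spawns per minute = count * (60 / interval)
= 6 * (60 / 60)
= 6 * 1.0
= 6.0

6.0 per minute


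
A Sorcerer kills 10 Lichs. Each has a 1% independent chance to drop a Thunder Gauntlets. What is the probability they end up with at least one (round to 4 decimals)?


P(at least one) = 1 - P(none) = 1 - (1-p)^n
p = 1/100 = 0.01
1 - p = 0.99
(1 - p)^10 = 0.99^10 = 0.904382
P(at least one) = 1 - 0.904382 = 0.0956

0.0956


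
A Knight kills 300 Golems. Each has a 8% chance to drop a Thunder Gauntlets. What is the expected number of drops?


Expected drops = kills * (drop_rate / 100)
= 300 * (8 / 100)
= 300 * 0.08
= 24.0

24.0 drops


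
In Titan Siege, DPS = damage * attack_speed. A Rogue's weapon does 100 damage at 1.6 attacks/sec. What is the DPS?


DPS = damage * attack_speed
= 100 * 1.6
= 160.0

160.0 DPS


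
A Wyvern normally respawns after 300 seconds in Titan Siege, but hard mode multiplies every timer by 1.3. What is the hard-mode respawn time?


Respawn time = base * multiplier
= 300 * 1.3
= 390.0 seconds

390.0 seconds


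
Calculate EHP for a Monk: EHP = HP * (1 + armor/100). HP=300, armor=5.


EHP = 300 * (1 + 5/100)
= 300 * (1 + 0.05)
= 300 * 1.05
= 315.0

315.0 EHP


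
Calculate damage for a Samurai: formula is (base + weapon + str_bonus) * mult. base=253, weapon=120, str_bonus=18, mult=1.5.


Sum base + weapon + str = 253 + 120 + 18 = 391
Multiply by 1.5:
391 * 1.5 = 586.5

586.5 damage


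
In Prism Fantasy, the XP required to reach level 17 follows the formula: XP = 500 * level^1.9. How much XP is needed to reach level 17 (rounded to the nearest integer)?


XP = 500 * level^1.9
Substitute level = 17:
XP = 500 * 17^1.9
= 500 * 217.6973
= 108849

108849 XP


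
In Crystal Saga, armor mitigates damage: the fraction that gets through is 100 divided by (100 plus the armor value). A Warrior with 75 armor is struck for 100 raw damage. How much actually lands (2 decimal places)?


actual = 100 * 100 / (100 + 75)
= 100 * 100 / 175
= 10000 / 175
= 57.14

57.14 damage


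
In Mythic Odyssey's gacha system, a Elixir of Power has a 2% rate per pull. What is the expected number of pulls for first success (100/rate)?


Expected pulls for a geometric distribution = 1/p = 100 / rate%
= 100 / 2
= 50.0

50.0 pulls


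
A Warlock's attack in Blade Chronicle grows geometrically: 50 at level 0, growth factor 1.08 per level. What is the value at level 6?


value = base * growth^level
= 50 * 1.08^6
= 50 * 1.586874
= 79.34

79.34 attack


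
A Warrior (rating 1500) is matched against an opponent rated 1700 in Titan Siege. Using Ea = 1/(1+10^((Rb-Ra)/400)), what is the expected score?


Elo expected score: Ea = 1/(1 + 10^((Rb-Ra)/400))
Rb - Ra = 1700 - 1500 = 200
(Rb-Ra)/400 = 200/400 = 0.5
10^0.5 = 3.162278
Ea = 1/(1 + 3.162278) = 1/4.162278 = 0.2403

0.2403


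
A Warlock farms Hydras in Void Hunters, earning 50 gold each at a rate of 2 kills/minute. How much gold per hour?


Gold per minute = 50 * 2 = 100
Gold per hour = 100 * 60 = 6000

6000 gold/hour


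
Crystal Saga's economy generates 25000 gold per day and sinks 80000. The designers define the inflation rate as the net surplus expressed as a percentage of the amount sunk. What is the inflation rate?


Net gold = 25000 - 80000 = -55000
Inflation rate = net / sunk * 100 = -55000 / 80000 * 100
= -0.6875 * 100
= -68.75%

-68.75%


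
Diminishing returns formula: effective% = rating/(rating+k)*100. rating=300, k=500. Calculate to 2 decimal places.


effective% = rating / (rating + k) * 100
= 300 / (300 + 500) * 100
= 300 / 800 * 100
= 0.375 * 100
= 37.50%

37.50%


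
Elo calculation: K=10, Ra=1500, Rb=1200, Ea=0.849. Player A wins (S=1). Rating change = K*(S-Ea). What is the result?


Elo update: delta = K * (S - Ea), where S = 1 (wins)
S - Ea = 1 - 0.849 = 0.151
Rating change = 10 * 0.151
= 1.51

1.51 rating points


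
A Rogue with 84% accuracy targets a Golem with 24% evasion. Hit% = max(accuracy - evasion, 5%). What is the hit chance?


accuracy - evasion = 84 - 24 = 60
Apply floor: max(60, 5) = 60
Hit chance = 60%

60%


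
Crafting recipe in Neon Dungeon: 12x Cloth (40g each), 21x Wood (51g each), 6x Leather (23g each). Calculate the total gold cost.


Cost breakdown:
  Cloth: 12 * 40 = 480
  Wood: 21 * 51 = 1071
  Leather: 6 * 23 = 138
Total = 480 + 1071 + 138 = 1689

1689 gold


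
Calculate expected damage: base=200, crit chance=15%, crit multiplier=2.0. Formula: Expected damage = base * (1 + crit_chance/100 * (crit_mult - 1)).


E[dmg] = base * (1 + crit_chance * (crit_mult - 1))
cc as decimal = 15/100 = 0.15
cm - 1 = 2.0 - 1 = 1.0
Bonus factor = 0.15 * 1.0 = 0.15
Total multiplier = 1 + 0.15 = 1.15
Expected damage = 200 * 1.15 = 230.00

230.00 damage


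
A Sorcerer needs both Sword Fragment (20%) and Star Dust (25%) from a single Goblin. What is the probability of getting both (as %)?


For independent events, P(both) = P(A) * P(B)
= 20% * 25%
= 500 / 100 %
= 5.0%

5.0%


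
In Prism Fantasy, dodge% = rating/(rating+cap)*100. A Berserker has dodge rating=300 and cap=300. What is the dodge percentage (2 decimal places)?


dodge% = 300 / (300 + 300) * 100
= 300 / 600 * 100
= 0.5 * 100
= 50.00%

50.00%


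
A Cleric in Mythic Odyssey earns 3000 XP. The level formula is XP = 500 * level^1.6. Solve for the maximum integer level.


XP = 500 * level^1.6, so level = (XP / 500)^(1/1.6)
= (3000 / 500)^(1/1.6)
= 6.0^0.625
= 3.0644
Floor: level = 3

level 3


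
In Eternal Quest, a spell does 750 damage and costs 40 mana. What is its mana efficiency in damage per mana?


Efficiency = damage / mana
= 750 / 40
= 18.75

18.75 dmg/mana


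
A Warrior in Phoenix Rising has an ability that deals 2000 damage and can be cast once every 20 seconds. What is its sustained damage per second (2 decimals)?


DPS = damage / cooldown
= 2000 / 20
= 100.00

100.00 DPS


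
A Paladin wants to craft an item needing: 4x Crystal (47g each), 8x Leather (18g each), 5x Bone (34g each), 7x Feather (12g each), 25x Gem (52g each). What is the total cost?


Cost breakdown:
  Crystal: 4 * 47 = 188
  Leather: 8 * 18 = 144
  Bone: 5 * 34 = 170
  Feather: 7 * 12 = 84
  Gem: 25 * 52 = 1300
Total = 188 + 144 + 170 + 84 + 1300 = 1886

1886 gold


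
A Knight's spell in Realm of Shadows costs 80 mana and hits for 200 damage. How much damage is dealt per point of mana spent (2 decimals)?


Efficiency = damage / mana
= 200 / 80
= 2.50

2.50 dmg/mana


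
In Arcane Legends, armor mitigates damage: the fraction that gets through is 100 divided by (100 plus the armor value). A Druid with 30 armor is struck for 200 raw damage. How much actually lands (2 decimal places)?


actual = 200 * 100 / (100 + 30)
= 200 * 100 / 130
= 20000 / 130
= 153.85

153.85 damage


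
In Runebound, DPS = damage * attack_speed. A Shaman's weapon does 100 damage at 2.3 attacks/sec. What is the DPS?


DPS = damage * attack_speed
= 100 * 2.3
= 230.0

230.0 DPS


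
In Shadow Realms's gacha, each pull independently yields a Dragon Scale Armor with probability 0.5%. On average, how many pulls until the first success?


Expected pulls for a geometric distribution = 1/p = 100 / rate%
= 100 / 0.5
= 200.0

200.0 pulls


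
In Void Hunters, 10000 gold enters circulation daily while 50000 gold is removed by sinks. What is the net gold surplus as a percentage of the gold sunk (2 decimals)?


Net gold = 10000 - 50000 = -40000
Inflation rate = net / sunk * 100 = -40000 / 50000 * 100
= -0.8 * 100
= -80.00%

-80.00%


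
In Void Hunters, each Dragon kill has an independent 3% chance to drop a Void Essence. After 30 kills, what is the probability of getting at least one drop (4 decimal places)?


P(at least one) = 1 - P(none) = 1 - (1-p)^n
p = 3/100 = 0.03
1 - p = 0.97
(1 - p)^30 = 0.97^30 = 0.401007
P(at least one) = 1 - 0.401007 = 0.5990

0.5990


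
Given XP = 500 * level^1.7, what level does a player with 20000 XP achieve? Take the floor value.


XP = 500 * level^1.7, so level = (XP / 500)^(1/1.7)
= (20000 / 500)^(1/1.7)
= 40.0^0.5882
= 8.7577
Floor: level = 8

level 8


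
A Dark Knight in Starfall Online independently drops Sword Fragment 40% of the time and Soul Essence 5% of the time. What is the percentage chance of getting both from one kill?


For independent events, P(both) = P(A) * P(B)
= 40% * 5%
= 200 / 100 %
= 2.0%

2.0%


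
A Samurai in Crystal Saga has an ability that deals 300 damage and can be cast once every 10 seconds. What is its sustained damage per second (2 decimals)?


DPS = damage / cooldown
= 300 / 10
= 30.00

30.00 DPS


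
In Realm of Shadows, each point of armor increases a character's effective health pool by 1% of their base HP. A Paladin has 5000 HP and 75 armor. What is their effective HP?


EHP = 5000 * (1 + 75/100)
= 5000 * (1 + 0.75)
= 5000 * 1.75
= 8750.0

8750.0 EHP


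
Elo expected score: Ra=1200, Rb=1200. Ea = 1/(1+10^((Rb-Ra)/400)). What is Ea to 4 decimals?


Elo expected score: Ea = 1/(1 + 10^((Rb-Ra)/400))
Rb - Ra = 1200 - 1200 = 0
(Rb-Ra)/400 = 0/400 = 0.0
10^0.0 = 1.0
Ea = 1/(1 + 1.0) = 1/2.0 = 0.5000

0.5000


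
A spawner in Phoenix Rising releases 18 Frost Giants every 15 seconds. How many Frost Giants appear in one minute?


Spawns per minute = count * (60 / interval)
= 18 * (60 / 15)
= 18 * 4.0
= 72.0

72.0 per minute


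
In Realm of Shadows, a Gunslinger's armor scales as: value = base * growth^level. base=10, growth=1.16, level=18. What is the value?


value = base * growth^level
= 10 * 1.16^18
= 10 * 14.462514
= 144.63

144.63 armor


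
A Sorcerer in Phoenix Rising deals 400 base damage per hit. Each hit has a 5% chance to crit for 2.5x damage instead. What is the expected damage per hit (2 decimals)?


E[dmg] = base * (1 + crit_chance * (crit_mult - 1))
cc as decimal = 5/100 = 0.05
cm - 1 = 2.5 - 1 = 1.5
Bonus factor = 0.05 * 1.5 = 0.075
Total multiplier = 1 + 0.075 = 1.075
Expected damage = 400 * 1.075 = 430.00

430.00 damage


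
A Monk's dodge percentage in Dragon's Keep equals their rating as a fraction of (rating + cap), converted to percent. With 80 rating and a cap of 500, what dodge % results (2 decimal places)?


dodge% = 80 / (80 + 500) * 100
= 80 / 580 * 100
= 0.137931 * 100
= 13.79%

13.79%


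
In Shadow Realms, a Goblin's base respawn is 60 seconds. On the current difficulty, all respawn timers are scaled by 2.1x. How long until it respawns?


Respawn time = base * multiplier
= 60 * 2.1
= 126.0 seconds

126.0 seconds


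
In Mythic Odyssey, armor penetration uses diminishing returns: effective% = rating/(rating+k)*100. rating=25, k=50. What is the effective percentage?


effective% = rating / (rating + k) * 100
= 25 / (25 + 50) * 100
= 25 / 75 * 100
= 0.333333 * 100
= 33.33%

33.33%


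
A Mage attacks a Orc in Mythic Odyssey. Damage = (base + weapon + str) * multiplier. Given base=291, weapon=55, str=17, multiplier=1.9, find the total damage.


Sum base + weapon + str = 291 + 55 + 17 = 363
Multiply by 1.9:
363 * 1.9 = 689.7

689.7 damage


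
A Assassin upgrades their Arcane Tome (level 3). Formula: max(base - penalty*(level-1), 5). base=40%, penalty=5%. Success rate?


raw_rate = 40 - 5 * (3 - 1)
= 40 - 5 * 2
= 40 - 10
= 30
Apply floor: max(30, 5) = 30%

30%


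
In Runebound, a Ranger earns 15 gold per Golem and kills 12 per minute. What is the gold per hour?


Gold per minute = 15 * 12 = 180
Gold per hour = 180 * 60 = 10800

10800 gold/hour


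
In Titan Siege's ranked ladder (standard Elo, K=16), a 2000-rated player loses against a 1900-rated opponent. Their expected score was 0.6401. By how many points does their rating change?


Elo update: delta = K * (S - Ea), where S = 0 (loses)
S - Ea = 0 - 0.6401 = -0.6401
Rating change = 16 * -0.6401
= -10.24

-10.24 rating points


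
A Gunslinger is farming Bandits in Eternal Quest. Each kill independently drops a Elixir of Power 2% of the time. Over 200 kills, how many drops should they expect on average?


Expected drops = kills * (drop_rate / 100)
= 200 * (2 / 100)
= 200 * 0.02
= 4.0

4.0 drops


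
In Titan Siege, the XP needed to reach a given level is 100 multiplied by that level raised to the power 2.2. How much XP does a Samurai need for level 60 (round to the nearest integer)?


XP = 100 * level^2.2
Substitute level = 60:
XP = 100 * 60^2.2
= 100 * 8164.5594
= 816456

816456 XP


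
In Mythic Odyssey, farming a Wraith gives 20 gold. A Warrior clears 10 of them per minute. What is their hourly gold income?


Gold per minute = 20 * 10 = 200
Gold per hour = 200 * 60 = 12000

12000 gold/hour


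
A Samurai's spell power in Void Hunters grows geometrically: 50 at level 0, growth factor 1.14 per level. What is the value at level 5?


value = base * growth^level
= 50 * 1.14^5
= 50 * 1.925415
= 96.27

96.27 spell power


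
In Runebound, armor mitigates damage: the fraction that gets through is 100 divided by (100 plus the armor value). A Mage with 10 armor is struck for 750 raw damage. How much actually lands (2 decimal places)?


actual = 750 * 100 / (100 + 10)
= 750 * 100 / 110
= 75000 / 110
= 681.82

681.82 damage


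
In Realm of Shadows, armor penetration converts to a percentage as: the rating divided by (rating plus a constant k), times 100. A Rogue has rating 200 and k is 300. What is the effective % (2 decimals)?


effective% = rating / (rating + k) * 100
= 200 / (200 + 300) * 100
= 200 / 500 * 100
= 0.4 * 100
= 40.00%

40.00%


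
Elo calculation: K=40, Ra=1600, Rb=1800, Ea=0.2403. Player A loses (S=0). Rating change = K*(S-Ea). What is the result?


Elo update: delta = K * (S - Ea), where S = 0 (loses)
S - Ea = 0 - 0.2403 = -0.2403
Rating change = 40 * -0.2403
= -9.61

-9.61 rating points


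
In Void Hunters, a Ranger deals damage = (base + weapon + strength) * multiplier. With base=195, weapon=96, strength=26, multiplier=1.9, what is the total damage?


Sum base + weapon + str = 195 + 96 + 26 = 317
Multiply by 1.9:
317 * 1.9 = 602.3

602.3 damage


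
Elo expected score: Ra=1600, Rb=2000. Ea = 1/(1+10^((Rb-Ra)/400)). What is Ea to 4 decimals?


Elo expected score: Ea = 1/(1 + 10^((Rb-Ra)/400))
Rb - Ra = 2000 - 1600 = 400
(Rb-Ra)/400 = 400/400 = 1.0
10^1.0 = 10.0
Ea = 1/(1 + 10.0) = 1/11.0 = 0.0909

0.0909


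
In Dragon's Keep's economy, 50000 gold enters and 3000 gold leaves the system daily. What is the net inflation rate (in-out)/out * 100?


Net gold = 50000 - 3000 = 47000
Inflation rate = net / sunk * 100 = 47000 / 3000 * 100
= 15.666667 * 100
= 1566.67%

1566.67%


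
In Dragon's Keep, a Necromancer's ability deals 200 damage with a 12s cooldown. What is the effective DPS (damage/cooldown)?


DPS = damage / cooldown
= 200 / 12
= 16.67

16.67 DPS


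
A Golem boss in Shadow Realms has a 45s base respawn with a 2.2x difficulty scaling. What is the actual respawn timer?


Respawn time = base * multiplier
= 45 * 2.2
= 99.0 seconds

99.0 seconds


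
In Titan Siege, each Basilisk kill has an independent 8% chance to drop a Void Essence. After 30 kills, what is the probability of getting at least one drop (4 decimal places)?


P(at least one) = 1 - P(none) = 1 - (1-p)^n
p = 8/100 = 0.08
1 - p = 0.92
(1 - p)^30 = 0.92^30 = 0.081966
P(at least one) = 1 - 0.081966 = 0.9180

0.9180


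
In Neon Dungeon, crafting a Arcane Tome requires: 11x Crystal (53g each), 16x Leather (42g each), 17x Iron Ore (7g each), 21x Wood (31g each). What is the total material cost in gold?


Cost breakdown:
  Crystal: 11 * 53 = 583
  Leather: 16 * 42 = 672
  Iron Ore: 17 * 7 = 119
  Wood: 21 * 31 = 651
Total = 583 + 672 + 119 + 651 = 2025

2025 gold


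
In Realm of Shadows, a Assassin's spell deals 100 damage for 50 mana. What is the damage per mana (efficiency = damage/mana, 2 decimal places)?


Efficiency = damage / mana
= 100 / 50
= 2.00

2.00 dmg/mana


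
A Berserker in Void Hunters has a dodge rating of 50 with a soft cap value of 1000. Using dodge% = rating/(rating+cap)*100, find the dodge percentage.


dodge% = 50 / (50 + 1000) * 100
= 50 / 1050 * 100
= 0.047619 * 100
= 4.76%

4.76%


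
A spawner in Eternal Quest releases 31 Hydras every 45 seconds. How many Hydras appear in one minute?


Spawns per minute = count * (60 / interval)
= 31 * (60 / 45)
= 31 * 1.3333
= 41.33

41.33 per minute


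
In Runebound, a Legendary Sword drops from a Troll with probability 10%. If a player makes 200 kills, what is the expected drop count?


Expected drops = kills * (drop_rate / 100)
= 200 * (10 / 100)
= 200 * 0.1
= 20.0

20.0 drops


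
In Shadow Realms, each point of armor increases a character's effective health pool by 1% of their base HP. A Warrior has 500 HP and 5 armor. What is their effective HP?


EHP = 500 * (1 + 5/100)
= 500 * (1 + 0.05)
= 500 * 1.05
= 525.0

525.0 EHP


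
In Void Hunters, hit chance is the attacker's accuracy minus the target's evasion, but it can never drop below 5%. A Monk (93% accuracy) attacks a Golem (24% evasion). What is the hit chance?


accuracy - evasion = 93 - 24 = 69
Apply floor: max(69, 5) = 69
Hit chance = 69%

69%


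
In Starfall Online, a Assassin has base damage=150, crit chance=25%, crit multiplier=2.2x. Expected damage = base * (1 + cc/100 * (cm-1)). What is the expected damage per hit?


E[dmg] = base * (1 + crit_chance * (crit_mult - 1))
cc as decimal = 25/100 = 0.25
cm - 1 = 2.2 - 1 = 1.2
Bonus factor = 0.25 * 1.2 = 0.3
Total multiplier = 1 + 0.3 = 1.3
Expected damage = 150 * 1.3 = 195.00

195.00 damage


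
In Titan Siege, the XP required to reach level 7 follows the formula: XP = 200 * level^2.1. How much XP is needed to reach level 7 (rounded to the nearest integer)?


XP = 200 * level^2.1
Substitute level = 7:
XP = 200 * 7^2.1
= 200 * 59.5259
= 11905

11905 XP


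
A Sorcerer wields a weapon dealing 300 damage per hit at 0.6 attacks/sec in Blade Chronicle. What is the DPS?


DPS = damage * attack_speed
= 300 * 0.6
= 180.0

180.0 DPS


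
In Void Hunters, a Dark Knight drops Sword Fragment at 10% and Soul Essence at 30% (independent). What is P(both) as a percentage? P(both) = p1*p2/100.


For independent events, P(both) = P(A) * P(B)
= 10% * 30%
= 300 / 100 %
= 3.0%

3.0%


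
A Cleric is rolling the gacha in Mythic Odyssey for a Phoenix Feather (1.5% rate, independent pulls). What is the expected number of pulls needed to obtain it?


Expected pulls for a geometric distribution = 1/p = 100 / rate%
= 100 / 1.5
= 66.67

66.67 pulls


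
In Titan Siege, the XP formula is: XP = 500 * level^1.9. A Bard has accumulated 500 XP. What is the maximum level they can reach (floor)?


XP = 500 * level^1.9, so level = (XP / 500)^(1/1.9)
= (500 / 500)^(1/1.9)
= 1.0^0.5263
= 1.0
Floor: level = 1

level 1


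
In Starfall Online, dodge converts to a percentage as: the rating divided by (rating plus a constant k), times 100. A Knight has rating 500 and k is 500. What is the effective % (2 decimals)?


effective% = rating / (rating + k) * 100
= 500 / (500 + 500) * 100
= 500 / 1000 * 100
= 0.5 * 100
= 50.00%

50.00%


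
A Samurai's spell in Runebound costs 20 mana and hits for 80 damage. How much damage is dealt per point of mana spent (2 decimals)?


Efficiency = damage / mana
= 80 / 20
= 4.00

4.00 dmg/mana


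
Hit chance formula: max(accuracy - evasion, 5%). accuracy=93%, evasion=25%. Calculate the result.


accuracy - evasion = 93 - 25 = 68
Apply floor: max(68, 5) = 68
Hit chance = 68%

68%


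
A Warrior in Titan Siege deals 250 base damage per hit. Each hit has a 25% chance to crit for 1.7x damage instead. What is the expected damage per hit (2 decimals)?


E[dmg] = base * (1 + crit_chance * (crit_mult - 1))
cc as decimal = 25/100 = 0.25
cm - 1 = 1.7 - 1 = 0.7
Bonus factor = 0.25 * 0.7 = 0.175
Total multiplier = 1 + 0.175 = 1.175
Expected damage = 250 * 1.175 = 293.75

293.75 damage


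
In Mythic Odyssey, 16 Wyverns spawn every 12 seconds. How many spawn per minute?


Spawns per minute = count * (60 / interval)
= 16 * (60 / 12)
= 16 * 5.0
= 80.0

80.0 per minute


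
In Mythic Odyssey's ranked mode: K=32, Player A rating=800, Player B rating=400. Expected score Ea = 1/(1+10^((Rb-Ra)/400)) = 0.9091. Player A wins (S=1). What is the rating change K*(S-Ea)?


Elo update: delta = K * (S - Ea), where S = 1 (wins)
S - Ea = 1 - 0.9091 = 0.0909
Rating change = 32 * 0.0909
= 2.91

2.91 rating points


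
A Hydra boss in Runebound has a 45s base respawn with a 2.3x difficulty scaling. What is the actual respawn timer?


Respawn time = base * multiplier
= 45 * 2.3
= 103.5 seconds

103.5 seconds


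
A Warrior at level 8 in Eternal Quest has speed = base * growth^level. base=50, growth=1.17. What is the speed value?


value = base * growth^level
= 50 * 1.17^8
= 50 * 3.511453
= 175.57

175.57 speed


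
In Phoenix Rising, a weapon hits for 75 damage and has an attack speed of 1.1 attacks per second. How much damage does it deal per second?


DPS = damage * attack_speed
= 75 * 1.1
= 82.5

82.5 DPS


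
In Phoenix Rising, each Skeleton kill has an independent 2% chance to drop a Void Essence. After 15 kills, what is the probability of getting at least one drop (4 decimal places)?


P(at least one) = 1 - P(none) = 1 - (1-p)^n
p = 2/100 = 0.02
1 - p = 0.98
(1 - p)^15 = 0.98^15 = 0.738569
P(at least one) = 1 - 0.738569 = 0.2614

0.2614


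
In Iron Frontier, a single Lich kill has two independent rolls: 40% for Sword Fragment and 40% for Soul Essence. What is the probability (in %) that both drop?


For independent events, P(both) = P(A) * P(B)
= 40% * 40%
= 1600 / 100 %
= 16.0%

16.0%


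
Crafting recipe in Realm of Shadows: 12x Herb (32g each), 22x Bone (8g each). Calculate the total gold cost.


Cost breakdown:
  Herb: 12 * 32 = 384
  Bone: 22 * 8 = 176
Total = 384 + 176 = 560

560 gold


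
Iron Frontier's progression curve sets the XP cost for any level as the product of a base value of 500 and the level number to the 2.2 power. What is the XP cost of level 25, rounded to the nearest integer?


XP = 500 * level^2.2
Substitute level = 25:
XP = 500 * 25^2.2
= 500 * 1189.7837
= 594892

594892 XP


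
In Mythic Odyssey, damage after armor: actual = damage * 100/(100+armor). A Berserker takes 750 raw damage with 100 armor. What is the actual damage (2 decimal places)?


actual = 750 * 100 / (100 + 100)
= 750 * 100 / 200
= 75000 / 200
= 375.00

375.00 damage


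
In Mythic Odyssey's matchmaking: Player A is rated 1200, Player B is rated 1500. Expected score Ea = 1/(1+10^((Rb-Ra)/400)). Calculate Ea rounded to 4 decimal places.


Elo expected score: Ea = 1/(1 + 10^((Rb-Ra)/400))
Rb - Ra = 1500 - 1200 = 300
(Rb-Ra)/400 = 300/400 = 0.75
10^0.75 = 5.623413
Ea = 1/(1 + 5.623413) = 1/6.623413 = 0.1510

0.1510


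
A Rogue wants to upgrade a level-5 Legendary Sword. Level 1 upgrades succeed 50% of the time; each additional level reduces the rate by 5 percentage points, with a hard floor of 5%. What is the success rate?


raw_rate = 50 - 5 * (5 - 1)
= 50 - 5 * 4
= 50 - 20
= 30
Apply floor: max(30, 5) = 30%

30%


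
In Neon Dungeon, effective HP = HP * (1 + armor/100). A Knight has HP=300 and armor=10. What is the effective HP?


EHP = 300 * (1 + 10/100)
= 300 * (1 + 0.1)
= 300 * 1.1
= 330.0

330.0 EHP


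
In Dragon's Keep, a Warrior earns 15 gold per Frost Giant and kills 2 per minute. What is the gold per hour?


Gold per minute = 15 * 2 = 30
Gold per hour = 30 * 60 = 1800

1800 gold/hour


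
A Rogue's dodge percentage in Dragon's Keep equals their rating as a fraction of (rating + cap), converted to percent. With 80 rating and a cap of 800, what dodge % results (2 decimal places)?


dodge% = 80 / (80 + 800) * 100
= 80 / 880 * 100
= 0.090909 * 100
= 9.09%

9.09%
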